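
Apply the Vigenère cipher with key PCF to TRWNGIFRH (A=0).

ITBCINUTM

Repeat the key across the message: PCFPCFPCF
T(19)+P(15): 34≡8 → I
R(17)+C(2): 19 → T
W(22)+F(5): 27≡1 → B
N(13)+P(15): 28≡2 → C
G(6)+C(2): 8 → I
I(8)+F(5): 13 → N
F(5)+P(15): 20 → U
R(17)+C(2): 19 → T
H(7)+F(5): 12 → M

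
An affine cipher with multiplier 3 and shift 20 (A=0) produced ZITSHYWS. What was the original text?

The inverse of 3 mod 26 is 9, since 3·9=27≡1. Apply D(y)=9·(y−20) mod 26:
Z(25): 9·(25−20)=45≡19 → T
I(8): 9·(8−20)=-108≡22 → W
T(19): 9·(19−20)=-9≡17 → R
S(18): 9·(18−20)=-18≡8 → I
H(7): 9·(7−20)=-117≡13 → N
Y(24): 9·(24−20)=36≡10 → K
W(22): 9·(22−20)=18 → S
S(18): 9·(18−20)=-18≡8 → I

TWRINKSI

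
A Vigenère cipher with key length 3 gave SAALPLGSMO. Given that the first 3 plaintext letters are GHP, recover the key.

Subtract each crib letter from the matching ciphertext letter (mod 26):
S(18)−G(6)=12 → M
A(0)−H(7)=-7≡19 → T
A(0)−P(15)=-15≡11 → L

MTL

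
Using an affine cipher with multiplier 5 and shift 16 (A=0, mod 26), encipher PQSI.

NSCE

P(15): 5·15+16=91≡13 → N
Q(16): 5·16+16=96≡18 → S
S(18): 5·18+16=106≡2 → C
I(8): 5·8+16=56≡4 → E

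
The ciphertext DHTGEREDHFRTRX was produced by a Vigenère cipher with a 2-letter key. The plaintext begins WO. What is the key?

Subtract each crib letter from the matching ciphertext letter (mod 26):
D(3)−W(22)=-19≡7 → H
H(7)−O(14)=-7≡19 → T

HT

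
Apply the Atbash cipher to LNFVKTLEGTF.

OMUEPGOVTGU

L(11) → O(14)
N(13) → M(12)
F(5) → U(20)
V(21) → E(4)
K(10) → P(15)
T(19) → G(6)
L(11) → O(14)
E(4) → V(21)
G(6) → T(19)
T(19) → G(6)
F(5) → U(20)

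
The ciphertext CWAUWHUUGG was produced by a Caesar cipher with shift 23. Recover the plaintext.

C(2): 2−23=-21≡5 → F
W(22): 22−23=-1≡25 → Z
A(0): 0−23=-23≡3 → D
U(20): 20−23=-3≡23 → X
W(22): 22−23=-1≡25 → Z
H(7): 7−23=-16≡10 → K
U(20): 20−23=-3≡23 → X
U(20): 20−23=-3≡23 → X
G(6): 6−23=-17≡9 → J
G(6): 6−23=-17≡9 → J

FZDXZKXXJJ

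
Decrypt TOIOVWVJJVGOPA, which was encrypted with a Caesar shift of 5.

OJDJQRQEEQBJKV

T(19): 19−5=14 → O
O(14): 14−5=9 → J
I(8): 8−5=3 → D
O(14): 14−5=9 → J
V(21): 21−5=16 → Q
W(22): 22−5=17 → R
V(21): 21−5=16 → Q
J(9): 9−5=4 → E
J(9): 9−5=4 → E
V(21): 21−5=16 → Q
G(6): 6−5=1 → B
O(14): 14−5=9 → J
P(15): 15−5=10 → K
A(0): 0−5=-5≡21 → V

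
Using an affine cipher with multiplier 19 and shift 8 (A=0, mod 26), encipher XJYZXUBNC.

DXWPDYBVU

X(23): 19·23+8=445≡3 → D
J(9): 19·9+8=179≡23 → X
Y(24): 19·24+8=464≡22 → W
Z(25): 19·25+8=483≡15 → P
X(23): 19·23+8=445≡3 → D
U(20): 19·20+8=388≡24 → Y
B(1): 19·1+8=27≡1 → B
N(13): 19·13+8=255≡21 → V
C(2): 19·2+8=46≡20 → U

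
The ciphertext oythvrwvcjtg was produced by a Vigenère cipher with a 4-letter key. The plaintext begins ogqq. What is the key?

asdr

Subtract each crib letter from the matching ciphertext letter (mod 26):
o(14)−o(14)=0 → a
y(24)−g(6)=18 → s
t(19)−q(16)=3 → d
h(7)−q(16)=-9≡17 → r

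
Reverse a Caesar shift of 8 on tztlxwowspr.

lrldpogokhj

t(19): 19−8=11 → l
z(25): 25−8=17 → r
t(19): 19−8=11 → l
l(11): 11−8=3 → d
x(23): 23−8=15 → p
w(22): 22−8=14 → o
o(14): 14−8=6 → g
w(22): 22−8=14 → o
s(18): 18−8=10 → k
p(15): 15−8=7 → h
r(17): 17−8=9 → j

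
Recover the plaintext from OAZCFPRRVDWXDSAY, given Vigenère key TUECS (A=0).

Repeat the key across the ciphertext: TUECSTUECSTUECST
O(14)−T(19): -5≡21 → V
A(0)−U(20): -20≡6 → G
Z(25)−E(4): 21 → V
C(2)−C(2): 0 → A
F(5)−S(18): -13≡13 → N
P(15)−T(19): -4≡22 → W
R(17)−U(20): -3≡23 → X
R(17)−E(4): 13 → N
V(21)−C(2): 19 → T
D(3)−S(18): -15≡11 → L
W(22)−T(19): 3 → D
X(23)−U(20): 3 → D
D(3)−E(4): -1≡25 → Z
S(18)−C(2): 16 → Q
A(0)−S(18): -18≡8 → I
Y(24)−T(19): 5 → F

VGVANWXNTLDDZQIF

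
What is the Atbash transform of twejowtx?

gdvqldgc

t(19) → g(6)
w(22) → d(3)
e(4) → v(21)
j(9) → q(16)
o(14) → l(11)
w(22) → d(3)
t(19) → g(6)
x(23) → c(2)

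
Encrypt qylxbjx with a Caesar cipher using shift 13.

q(16): 16+13=29≡3 → d
y(24): 24+13=37≡11 → l
l(11): 11+13=24 → y
x(23): 23+13=36≡10 → k
b(1): 1+13=14 → o
j(9): 9+13=22 → w
x(23): 23+13=36≡10 → k

dlykowk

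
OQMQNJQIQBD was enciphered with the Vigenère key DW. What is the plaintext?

Repeat the key across the ciphertext: DWDWDWDWDWD
O(14)−D(3): 11 → L
Q(16)−W(22): -6≡20 → U
M(12)−D(3): 9 → J
Q(16)−W(22): -6≡20 → U
N(13)−D(3): 10 → K
J(9)−W(22): -13≡13 → N
Q(16)−D(3): 13 → N
I(8)−W(22): -14≡12 → M
Q(16)−D(3): 13 → N
B(1)−W(22): -21≡5 → F
D(3)−D(3): 0 → A

LUJUKNNMNFA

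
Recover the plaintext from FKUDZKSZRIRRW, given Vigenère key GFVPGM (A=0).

ZFZOTYMUWTLFQ

Repeat the key across the ciphertext: GFVPGMGFVPGMG
F(5)−G(6): -1≡25 → Z
K(10)−F(5): 5 → F
U(20)−V(21): -1≡25 → Z
D(3)−P(15): -12≡14 → O
Z(25)−G(6): 19 → T
K(10)−M(12): -2≡24 → Y
S(18)−G(6): 12 → M
Z(25)−F(5): 20 → U
R(17)−V(21): -4≡22 → W
I(8)−P(15): -7≡19 → T
R(17)−G(6): 11 → L
R(17)−M(12): 5 → F
W(22)−G(6): 16 → Q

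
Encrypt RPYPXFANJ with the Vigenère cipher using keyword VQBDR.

MFZSOAQOM

Repeat the key across the message: VQBDRVQBD
R(17)+V(21): 38≡12 → M
P(15)+Q(16): 31≡5 → F
Y(24)+B(1): 25 → Z
P(15)+D(3): 18 → S
X(23)+R(17): 40≡14 → O
F(5)+V(21): 26≡0 → A
A(0)+Q(16): 16 → Q
N(13)+B(1): 14 → O
J(9)+D(3): 12 → M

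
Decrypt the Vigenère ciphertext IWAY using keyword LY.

XYPA

Repeat the key across the ciphertext: LYLY
I(8)−L(11): -3≡23 → X
W(22)−Y(24): -2≡24 → Y
A(0)−L(11): -11≡15 → P
Y(24)−Y(24): 0 → A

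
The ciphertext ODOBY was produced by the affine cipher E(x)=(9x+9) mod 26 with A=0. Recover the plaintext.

The inverse of 9 mod 26 is 3, since 9·3=27≡1. Apply D(y)=3·(y−9) mod 26:
O(14): 3·(14−9)=15 → P
D(3): 3·(3−9)=-18≡8 → I
O(14): 3·(14−9)=15 → P
B(1): 3·(1−9)=-24≡2 → C
Y(24): 3·(24−9)=45≡19 → T

PIPCT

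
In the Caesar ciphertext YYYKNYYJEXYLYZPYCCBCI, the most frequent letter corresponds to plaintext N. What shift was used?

11

The most frequent ciphertext letter is Y (appears 8 times).
Y is position 24; N is position 13.
Shift = 11.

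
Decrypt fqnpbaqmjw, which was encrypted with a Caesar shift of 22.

jurtfeuqna

f(5): 5−22=-17≡9 → j
q(16): 16−22=-6≡20 → u
n(13): 13−22=-9≡17 → r
p(15): 15−22=-7≡19 → t
b(1): 1−22=-21≡5 → f
a(0): 0−22=-22≡4 → e
q(16): 16−22=-6≡20 → u
m(12): 12−22=-10≡16 → q
j(9): 9−22=-13≡13 → n
w(22): 22−22=0 → a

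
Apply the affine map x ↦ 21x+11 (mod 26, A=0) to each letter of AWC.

A(0): 21·0+11=11 → L
W(22): 21·22+11=473≡5 → F
C(2): 21·2+11=53≡1 → B

LFB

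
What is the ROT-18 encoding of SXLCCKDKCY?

KPDUUCVCUQ

S(18): 18+18=36≡10 → K
X(23): 23+18=41≡15 → P
L(11): 11+18=29≡3 → D
C(2): 2+18=20 → U
C(2): 2+18=20 → U
K(10): 10+18=28≡2 → C
D(3): 3+18=21 → V
K(10): 10+18=28≡2 → C
C(2): 2+18=20 → U
Y(24): 24+18=42≡16 → Q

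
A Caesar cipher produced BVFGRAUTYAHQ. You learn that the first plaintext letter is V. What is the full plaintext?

VPZALUONSUBK

From the crib: B(1)−V(21)=-20≡6, so the shift is 6.
Subtract 6 from each ciphertext letter:
B(1): 1−6=-5≡21 → V
V(21): 21−6=15 → P
F(5): 5−6=-1≡25 → Z
G(6): 6−6=0 → A
R(17): 17−6=11 → L
A(0): 0−6=-6≡20 → U
U(20): 20−6=14 → O
T(19): 19−6=13 → N
Y(24): 24−6=18 → S
A(0): 0−6=-6≡20 → U
H(7): 7−6=1 → B
Q(16): 16−6=10 → K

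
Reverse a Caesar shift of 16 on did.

nsn

d(3): 3−16=-13≡13 → n
i(8): 8−16=-8≡18 → s
d(3): 3−16=-13≡13 → n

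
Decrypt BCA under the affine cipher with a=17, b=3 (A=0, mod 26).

The inverse of 17 mod 26 is 23, since 17·23=391≡1. Apply D(y)=23·(y−3) mod 26:
B(1): 23·(1−3)=-46≡6 → G
C(2): 23·(2−3)=-23≡3 → D
A(0): 23·(0−3)=-69≡9 → J

GDJ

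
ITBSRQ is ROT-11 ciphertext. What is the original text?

I(8): 8−11=-3≡23 → X
T(19): 19−11=8 → I
B(1): 1−11=-10≡16 → Q
S(18): 18−11=7 → H
R(17): 17−11=6 → G
Q(16): 16−11=5 → F

XIQHGF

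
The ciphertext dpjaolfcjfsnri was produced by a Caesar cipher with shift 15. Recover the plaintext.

d(3): 3−15=-12≡14 → o
p(15): 15−15=0 → a
j(9): 9−15=-6≡20 → u
a(0): 0−15=-15≡11 → l
o(14): 14−15=-1≡25 → z
l(11): 11−15=-4≡22 → w
f(5): 5−15=-10≡16 → q
c(2): 2−15=-13≡13 → n
j(9): 9−15=-6≡20 → u
f(5): 5−15=-10≡16 → q
s(18): 18−15=3 → d
n(13): 13−15=-2≡24 → y
r(17): 17−15=2 → c
i(8): 8−15=-7≡19 → t

oaulzwqnuqdyct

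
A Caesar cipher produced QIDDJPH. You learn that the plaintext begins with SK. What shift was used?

24

From the crib: Q(16)−S(18)=-2≡24, so the shift is 24.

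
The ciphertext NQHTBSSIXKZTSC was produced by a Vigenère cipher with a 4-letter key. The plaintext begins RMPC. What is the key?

Subtract each crib letter from the matching ciphertext letter (mod 26):
N(13)−R(17)=-4≡22 → W
Q(16)−M(12)=4 → E
H(7)−P(15)=-8≡18 → S
T(19)−C(2)=17 → R

WESR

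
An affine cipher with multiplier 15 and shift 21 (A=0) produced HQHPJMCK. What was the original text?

The inverse of 15 mod 26 is 7, since 15·7=105≡1. Apply D(y)=7·(y−21) mod 26:
H(7): 7·(7−21)=-98≡6 → G
Q(16): 7·(16−21)=-35≡17 → R
H(7): 7·(7−21)=-98≡6 → G
P(15): 7·(15−21)=-42≡10 → K
J(9): 7·(9−21)=-84≡20 → U
M(12): 7·(12−21)=-63≡15 → P
C(2): 7·(2−21)=-133≡23 → X
K(10): 7·(10−21)=-77≡1 → B

GRGKUPXB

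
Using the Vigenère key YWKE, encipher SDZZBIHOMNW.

Repeat the key across the message: YWKEYWKEYWK
S(18)+Y(24): 42≡16 → Q
D(3)+W(22): 25 → Z
Z(25)+K(10): 35≡9 → J
Z(25)+E(4): 29≡3 → D
B(1)+Y(24): 25 → Z
I(8)+W(22): 30≡4 → E
H(7)+K(10): 17 → R
O(14)+E(4): 18 → S
M(12)+Y(24): 36≡10 → K
N(13)+W(22): 35≡9 → J
W(22)+K(10): 32≡6 → G

QZJDZERSKJG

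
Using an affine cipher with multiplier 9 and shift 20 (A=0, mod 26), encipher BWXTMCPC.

B(1): 9·1+20=29≡3 → D
W(22): 9·22+20=218≡10 → K
X(23): 9·23+20=227≡19 → T
T(19): 9·19+20=191≡9 → J
M(12): 9·12+20=128≡24 → Y
C(2): 9·2+20=38≡12 → M
P(15): 9·15+20=155≡25 → Z
C(2): 9·2+20=38≡12 → M

DKTJYMZM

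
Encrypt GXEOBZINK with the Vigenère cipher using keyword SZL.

Repeat the key across the message: SZLSZLSZL
G(6)+S(18): 24 → Y
X(23)+Z(25): 48≡22 → W
E(4)+L(11): 15 → P
O(14)+S(18): 32≡6 → G
B(1)+Z(25): 26≡0 → A
Z(25)+L(11): 36≡10 → K
I(8)+S(18): 26≡0 → A
N(13)+Z(25): 38≡12 → M
K(10)+L(11): 21 → V

YWPGAKAMV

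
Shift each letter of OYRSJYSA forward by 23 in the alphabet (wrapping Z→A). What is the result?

LVOPGVPX

O(14): 14+23=37≡11 → L
Y(24): 24+23=47≡21 → V
R(17): 17+23=40≡14 → O
S(18): 18+23=41≡15 → P
J(9): 9+23=32≡6 → G
Y(24): 24+23=47≡21 → V
S(18): 18+23=41≡15 → P
A(0): 0+23=23 → X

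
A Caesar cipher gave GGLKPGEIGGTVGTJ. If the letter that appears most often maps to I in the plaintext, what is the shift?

24

The most frequent ciphertext letter is G (appears 6 times).
G is position 6; I is position 8.
Shift = -2≡24.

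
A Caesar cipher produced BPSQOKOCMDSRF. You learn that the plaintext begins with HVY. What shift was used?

From the crib: B(1)−H(7)=-6≡20, so the shift is 20.

20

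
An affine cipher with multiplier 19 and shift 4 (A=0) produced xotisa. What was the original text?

bgjsyi

The inverse of 19 mod 26 is 11, since 19·11=209≡1. Apply D(y)=11·(y−4) mod 26:
x(23): 11·(23−4)=209≡1 → b
o(14): 11·(14−4)=110≡6 → g
t(19): 11·(19−4)=165≡9 → j
i(8): 11·(8−4)=44≡18 → s
s(18): 11·(18−4)=154≡24 → y
a(0): 11·(0−4)=-44≡8 → i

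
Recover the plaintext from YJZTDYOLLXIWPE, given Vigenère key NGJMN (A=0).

LDQHQLICZKVQGS

Repeat the key across the ciphertext: NGJMNNGJMNNGJM
Y(24)−N(13): 11 → L
J(9)−G(6): 3 → D
Z(25)−J(9): 16 → Q
T(19)−M(12): 7 → H
D(3)−N(13): -10≡16 → Q
Y(24)−N(13): 11 → L
O(14)−G(6): 8 → I
L(11)−J(9): 2 → C
L(11)−M(12): -1≡25 → Z
X(23)−N(13): 10 → K
I(8)−N(13): -5≡21 → V
W(22)−G(6): 16 → Q
P(15)−J(9): 6 → G
E(4)−M(12): -8≡18 → S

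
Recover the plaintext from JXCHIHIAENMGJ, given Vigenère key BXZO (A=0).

IADTHKJMDQNSI

Repeat the key across the ciphertext: BXZOBXZOBXZOB
J(9)−B(1): 8 → I
X(23)−X(23): 0 → A
C(2)−Z(25): -23≡3 → D
H(7)−O(14): -7≡19 → T
I(8)−B(1): 7 → H
H(7)−X(23): -16≡10 → K
I(8)−Z(25): -17≡9 → J
A(0)−O(14): -14≡12 → M
E(4)−B(1): 3 → D
N(13)−X(23): -10≡16 → Q
M(12)−Z(25): -13≡13 → N
G(6)−O(14): -8≡18 → S
J(9)−B(1): 8 → I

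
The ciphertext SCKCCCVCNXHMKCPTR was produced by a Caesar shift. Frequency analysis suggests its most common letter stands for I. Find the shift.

20

The most frequent ciphertext letter is C (appears 6 times).
C is position 2; I is position 8.
Shift = -6≡20.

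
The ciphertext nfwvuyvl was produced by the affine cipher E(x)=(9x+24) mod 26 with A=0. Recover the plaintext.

tvuroarn

The inverse of 9 mod 26 is 3, since 9·3=27≡1. Apply D(y)=3·(y−24) mod 26:
n(13): 3·(13−24)=-33≡19 → t
f(5): 3·(5−24)=-57≡21 → v
w(22): 3·(22−24)=-6≡20 → u
v(21): 3·(21−24)=-9≡17 → r
u(20): 3·(20−24)=-12≡14 → o
y(24): 3·(24−24)=0 → a
v(21): 3·(21−24)=-9≡17 → r
l(11): 3·(11−24)=-39≡13 → n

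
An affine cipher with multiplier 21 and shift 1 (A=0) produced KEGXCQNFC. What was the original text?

TPZGFXIUF

The inverse of 21 mod 26 is 5, since 21·5=105≡1. Apply D(y)=5·(y−1) mod 26:
K(10): 5·(10−1)=45≡19 → T
E(4): 5·(4−1)=15 → P
G(6): 5·(6−1)=25 → Z
X(23): 5·(23−1)=110≡6 → G
C(2): 5·(2−1)=5 → F
Q(16): 5·(16−1)=75≡23 → X
N(13): 5·(13−1)=60≡8 → I
F(5): 5·(5−1)=20 → U
C(2): 5·(2−1)=5 → F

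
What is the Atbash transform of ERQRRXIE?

E(4) → V(21)
R(17) → I(8)
Q(16) → J(9)
R(17) → I(8)
R(17) → I(8)
X(23) → C(2)
I(8) → R(17)
E(4) → V(21)

VIJIICRV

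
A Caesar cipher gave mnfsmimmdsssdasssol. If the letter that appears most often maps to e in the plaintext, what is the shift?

14

The most frequent ciphertext letter is s (appears 7 times).
s is position 18; e is position 4.
Shift = 14.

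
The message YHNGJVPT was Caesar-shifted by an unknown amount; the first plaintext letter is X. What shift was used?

1

From the crib: Y(24)−X(23)=1, so the shift is 1.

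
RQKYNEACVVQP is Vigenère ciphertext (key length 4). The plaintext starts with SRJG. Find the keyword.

Subtract each crib letter from the matching ciphertext letter (mod 26):
R(17)−S(18)=-1≡25 → Z
Q(16)−R(17)=-1≡25 → Z
K(10)−J(9)=1 → B
Y(24)−G(6)=18 → S

ZZBS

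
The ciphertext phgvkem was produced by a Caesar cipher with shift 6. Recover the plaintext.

p(15): 15−6=9 → j
h(7): 7−6=1 → b
g(6): 6−6=0 → a
v(21): 21−6=15 → p
k(10): 10−6=4 → e
e(4): 4−6=-2≡24 → y
m(12): 12−6=6 → g

jbapeyg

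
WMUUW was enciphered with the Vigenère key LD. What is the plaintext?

LJJRL

Repeat the key across the ciphertext: LDLDL
W(22)−L(11): 11 → L
M(12)−D(3): 9 → J
U(20)−L(11): 9 → J
U(20)−D(3): 17 → R
W(22)−L(11): 11 → L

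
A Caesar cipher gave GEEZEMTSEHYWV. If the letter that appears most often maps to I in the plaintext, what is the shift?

The most frequent ciphertext letter is E (appears 4 times).
E is position 4; I is position 8.
Shift = -4≡22.

22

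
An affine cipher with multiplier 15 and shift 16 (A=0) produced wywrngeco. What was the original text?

qeqhfiugm

The inverse of 15 mod 26 is 7, since 15·7=105≡1. Apply D(y)=7·(y−16) mod 26:
w(22): 7·(22−16)=42≡16 → q
y(24): 7·(24−16)=56≡4 → e
w(22): 7·(22−16)=42≡16 → q
r(17): 7·(17−16)=7 → h
n(13): 7·(13−16)=-21≡5 → f
g(6): 7·(6−16)=-70≡8 → i
e(4): 7·(4−16)=-84≡20 → u
c(2): 7·(2−16)=-98≡6 → g
o(14): 7·(14−16)=-14≡12 → m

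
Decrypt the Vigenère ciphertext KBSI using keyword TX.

Repeat the key across the ciphertext: TXTX
K(10)−T(19): -9≡17 → R
B(1)−X(23): -22≡4 → E
S(18)−T(19): -1≡25 → Z
I(8)−X(23): -15≡11 → L

REZL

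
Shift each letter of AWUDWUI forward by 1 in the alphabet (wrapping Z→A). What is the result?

BXVEXVJ

A(0): 0+1=1 → B
W(22): 22+1=23 → X
U(20): 20+1=21 → V
D(3): 3+1=4 → E
W(22): 22+1=23 → X
U(20): 20+1=21 → V
I(8): 8+1=9 → J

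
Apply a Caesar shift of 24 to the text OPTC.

MNRA

O(14): 14+24=38≡12 → M
P(15): 15+24=39≡13 → N
T(19): 19+24=43≡17 → R
C(2): 2+24=26≡0 → A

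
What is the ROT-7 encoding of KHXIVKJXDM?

ROEPCRQEKT

K(10): 10+7=17 → R
H(7): 7+7=14 → O
X(23): 23+7=30≡4 → E
I(8): 8+7=15 → P
V(21): 21+7=28≡2 → C
K(10): 10+7=17 → R
J(9): 9+7=16 → Q
X(23): 23+7=30≡4 → E
D(3): 3+7=10 → K
M(12): 12+7=19 → T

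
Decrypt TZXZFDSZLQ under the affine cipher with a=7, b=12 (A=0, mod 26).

The inverse of 7 mod 26 is 15, since 7·15=105≡1. Apply D(y)=15·(y−12) mod 26:
T(19): 15·(19−12)=105≡1 → B
Z(25): 15·(25−12)=195≡13 → N
X(23): 15·(23−12)=165≡9 → J
Z(25): 15·(25−12)=195≡13 → N
F(5): 15·(5−12)=-105≡25 → Z
D(3): 15·(3−12)=-135≡21 → V
S(18): 15·(18−12)=90≡12 → M
Z(25): 15·(25−12)=195≡13 → N
L(11): 15·(11−12)=-15≡11 → L
Q(16): 15·(16−12)=60≡8 → I

BNJNZVMNLI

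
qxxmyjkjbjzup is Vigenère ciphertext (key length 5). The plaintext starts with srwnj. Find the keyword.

Subtract each crib letter from the matching ciphertext letter (mod 26):
q(16)−s(18)=-2≡24 → y
x(23)−r(17)=6 → g
x(23)−w(22)=1 → b
m(12)−n(13)=-1≡25 → z
y(24)−j(9)=15 → p

ygbzp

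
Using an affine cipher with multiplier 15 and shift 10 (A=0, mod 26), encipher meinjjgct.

m(12): 15·12+10=190≡8 → i
e(4): 15·4+10=70≡18 → s
i(8): 15·8+10=130≡0 → a
n(13): 15·13+10=205≡23 → x
j(9): 15·9+10=145≡15 → p
j(9): 15·9+10=145≡15 → p
g(6): 15·6+10=100≡22 → w
c(2): 15·2+10=40≡14 → o
t(19): 15·19+10=295≡9 → j

isaxppwoj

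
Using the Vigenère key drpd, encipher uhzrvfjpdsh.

xyouywysgjw

Repeat the key across the message: drpddrpddrp
u(20)+d(3): 23 → x
h(7)+r(17): 24 → y
z(25)+p(15): 40≡14 → o
r(17)+d(3): 20 → u
v(21)+d(3): 24 → y
f(5)+r(17): 22 → w
j(9)+p(15): 24 → y
p(15)+d(3): 18 → s
d(3)+d(3): 6 → g
s(18)+r(17): 35≡9 → j
h(7)+p(15): 22 → w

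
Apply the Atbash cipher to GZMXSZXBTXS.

G(6) → T(19)
Z(25) → A(0)
M(12) → N(13)
X(23) → C(2)
S(18) → H(7)
Z(25) → A(0)
X(23) → C(2)
B(1) → Y(24)
T(19) → G(6)
X(23) → C(2)
S(18) → H(7)

TANCHACYGCH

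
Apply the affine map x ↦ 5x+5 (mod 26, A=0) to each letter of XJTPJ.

QYWCY

X(23): 5·23+5=120≡16 → Q
J(9): 5·9+5=50≡24 → Y
T(19): 5·19+5=100≡22 → W
P(15): 5·15+5=80≡2 → C
J(9): 5·9+5=50≡24 → Y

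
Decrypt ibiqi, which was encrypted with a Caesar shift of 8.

i(8): 8−8=0 → a
b(1): 1−8=-7≡19 → t
i(8): 8−8=0 → a
q(16): 16−8=8 → i
i(8): 8−8=0 → a

ataia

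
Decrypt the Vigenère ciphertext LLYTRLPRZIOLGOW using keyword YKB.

Repeat the key across the ciphertext: YKBYKBYKBYKBYKB
L(11)−Y(24): -13≡13 → N
L(11)−K(10): 1 → B
Y(24)−B(1): 23 → X
T(19)−Y(24): -5≡21 → V
R(17)−K(10): 7 → H
L(11)−B(1): 10 → K
P(15)−Y(24): -9≡17 → R
R(17)−K(10): 7 → H
Z(25)−B(1): 24 → Y
I(8)−Y(24): -16≡10 → K
O(14)−K(10): 4 → E
L(11)−B(1): 10 → K
G(6)−Y(24): -18≡8 → I
O(14)−K(10): 4 → E
W(22)−B(1): 21 → V

NBXVHKRHYKEKIEV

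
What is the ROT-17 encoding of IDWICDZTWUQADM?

ZUNZTUQKNLHRUD

I(8): 8+17=25 → Z
D(3): 3+17=20 → U
W(22): 22+17=39≡13 → N
I(8): 8+17=25 → Z
C(2): 2+17=19 → T
D(3): 3+17=20 → U
Z(25): 25+17=42≡16 → Q
T(19): 19+17=36≡10 → K
W(22): 22+17=39≡13 → N
U(20): 20+17=37≡11 → L
Q(16): 16+17=33≡7 → H
A(0): 0+17=17 → R
D(3): 3+17=20 → U
M(12): 12+17=29≡3 → D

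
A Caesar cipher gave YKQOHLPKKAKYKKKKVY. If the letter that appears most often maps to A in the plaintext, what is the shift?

The most frequent ciphertext letter is K (appears 8 times).
K is position 10; A is position 0.
Shift = 10.

10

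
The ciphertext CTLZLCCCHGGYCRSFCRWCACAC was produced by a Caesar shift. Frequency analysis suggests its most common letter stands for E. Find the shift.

24

The most frequent ciphertext letter is C (appears 9 times).
C is position 2; E is position 4.
Shift = -2≡24.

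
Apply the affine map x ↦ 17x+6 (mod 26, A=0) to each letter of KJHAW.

UDVGQ

K(10): 17·10+6=176≡20 → U
J(9): 17·9+6=159≡3 → D
H(7): 17·7+6=125≡21 → V
A(0): 17·0+6=6 → G
W(22): 17·22+6=380≡16 → Q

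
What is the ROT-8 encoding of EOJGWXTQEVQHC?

E(4): 4+8=12 → M
O(14): 14+8=22 → W
J(9): 9+8=17 → R
G(6): 6+8=14 → O
W(22): 22+8=30≡4 → E
X(23): 23+8=31≡5 → F
T(19): 19+8=27≡1 → B
Q(16): 16+8=24 → Y
E(4): 4+8=12 → M
V(21): 21+8=29≡3 → D
Q(16): 16+8=24 → Y
H(7): 7+8=15 → P
C(2): 2+8=10 → K

MWROEFBYMDYPK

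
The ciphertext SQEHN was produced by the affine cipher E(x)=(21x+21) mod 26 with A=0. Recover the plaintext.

LBTIM

The inverse of 21 mod 26 is 5, since 21·5=105≡1. Apply D(y)=5·(y−21) mod 26:
S(18): 5·(18−21)=-15≡11 → L
Q(16): 5·(16−21)=-25≡1 → B
E(4): 5·(4−21)=-85≡19 → T
H(7): 5·(7−21)=-70≡8 → I
N(13): 5·(13−21)=-40≡12 → M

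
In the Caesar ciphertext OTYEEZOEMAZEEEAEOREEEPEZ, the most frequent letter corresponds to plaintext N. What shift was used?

17

The most frequent ciphertext letter is E (appears 11 times).
E is position 4; N is position 13.
Shift = -9≡17.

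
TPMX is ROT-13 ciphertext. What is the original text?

T(19): 19−13=6 → G
P(15): 15−13=2 → C
M(12): 12−13=-1≡25 → Z
X(23): 23−13=10 → K

GCZK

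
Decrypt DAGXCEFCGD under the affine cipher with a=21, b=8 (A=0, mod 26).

BMQXWGLWQB

The inverse of 21 mod 26 is 5, since 21·5=105≡1. Apply D(y)=5·(y−8) mod 26:
D(3): 5·(3−8)=-25≡1 → B
A(0): 5·(0−8)=-40≡12 → M
G(6): 5·(6−8)=-10≡16 → Q
X(23): 5·(23−8)=75≡23 → X
C(2): 5·(2−8)=-30≡22 → W
E(4): 5·(4−8)=-20≡6 → G
F(5): 5·(5−8)=-15≡11 → L
C(2): 5·(2−8)=-30≡22 → W
G(6): 5·(6−8)=-10≡16 → Q
D(3): 5·(3−8)=-25≡1 → B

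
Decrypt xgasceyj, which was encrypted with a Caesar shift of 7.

x(23): 23−7=16 → q
g(6): 6−7=-1≡25 → z
a(0): 0−7=-7≡19 → t
s(18): 18−7=11 → l
c(2): 2−7=-5≡21 → v
e(4): 4−7=-3≡23 → x
y(24): 24−7=17 → r
j(9): 9−7=2 → c

qztlvxrc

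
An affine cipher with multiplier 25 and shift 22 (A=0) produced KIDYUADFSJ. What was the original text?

MOTYCWTREN

The inverse of 25 mod 26 is 25, since 25·25=625≡1. Apply D(y)=25·(y−22) mod 26:
K(10): 25·(10−22)=-300≡12 → M
I(8): 25·(8−22)=-350≡14 → O
D(3): 25·(3−22)=-475≡19 → T
Y(24): 25·(24−22)=50≡24 → Y
U(20): 25·(20−22)=-50≡2 → C
A(0): 25·(0−22)=-550≡22 → W
D(3): 25·(3−22)=-475≡19 → T
F(5): 25·(5−22)=-425≡17 → R
S(18): 25·(18−22)=-100≡4 → E
J(9): 25·(9−22)=-325≡13 → N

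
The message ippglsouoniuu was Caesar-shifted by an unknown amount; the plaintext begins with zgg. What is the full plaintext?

zggxcjflfezll

From the crib: i(8)−z(25)=-17≡9, so the shift is 9.
Subtract 9 from each ciphertext letter:
i(8): 8−9=-1≡25 → z
p(15): 15−9=6 → g
p(15): 15−9=6 → g
g(6): 6−9=-3≡23 → x
l(11): 11−9=2 → c
s(18): 18−9=9 → j
o(14): 14−9=5 → f
u(20): 20−9=11 → l
o(14): 14−9=5 → f
n(13): 13−9=4 → e
i(8): 8−9=-1≡25 → z
u(20): 20−9=11 → l
u(20): 20−9=11 → l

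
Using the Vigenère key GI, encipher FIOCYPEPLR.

LQUKEXKXRZ

Repeat the key across the message: GIGIGIGIGI
F(5)+G(6): 11 → L
I(8)+I(8): 16 → Q
O(14)+G(6): 20 → U
C(2)+I(8): 10 → K
Y(24)+G(6): 30≡4 → E
P(15)+I(8): 23 → X
E(4)+G(6): 10 → K
P(15)+I(8): 23 → X
L(11)+G(6): 17 → R
R(17)+I(8): 25 → Z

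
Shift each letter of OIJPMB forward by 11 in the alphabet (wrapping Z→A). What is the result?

O(14): 14+11=25 → Z
I(8): 8+11=19 → T
J(9): 9+11=20 → U
P(15): 15+11=26≡0 → A
M(12): 12+11=23 → X
B(1): 1+11=12 → M

ZTUAXM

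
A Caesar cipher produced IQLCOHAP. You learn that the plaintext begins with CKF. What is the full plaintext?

From the crib: I(8)−C(2)=6, so the shift is 6.
Subtract 6 from each ciphertext letter:
I(8): 8−6=2 → C
Q(16): 16−6=10 → K
L(11): 11−6=5 → F
C(2): 2−6=-4≡22 → W
O(14): 14−6=8 → I
H(7): 7−6=1 → B
A(0): 0−6=-6≡20 → U
P(15): 15−6=9 → J

CKFWIBUJ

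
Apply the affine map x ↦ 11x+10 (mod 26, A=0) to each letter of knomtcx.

k(10): 11·10+10=120≡16 → q
n(13): 11·13+10=153≡23 → x
o(14): 11·14+10=164≡8 → i
m(12): 11·12+10=142≡12 → m
t(19): 11·19+10=219≡11 → l
c(2): 11·2+10=32≡6 → g
x(23): 11·23+10=263≡3 → d

qximlgd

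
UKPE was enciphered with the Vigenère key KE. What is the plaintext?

KGFA

Repeat the key across the ciphertext: KEKE
U(20)−K(10): 10 → K
K(10)−E(4): 6 → G
P(15)−K(10): 5 → F
E(4)−E(4): 0 → A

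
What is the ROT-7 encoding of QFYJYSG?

XMFQFZN

Q(16): 16+7=23 → X
F(5): 5+7=12 → M
Y(24): 24+7=31≡5 → F
J(9): 9+7=16 → Q
Y(24): 24+7=31≡5 → F
S(18): 18+7=25 → Z
G(6): 6+7=13 → N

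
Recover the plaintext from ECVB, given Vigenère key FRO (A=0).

Repeat the key across the ciphertext: FROF
E(4)−F(5): -1≡25 → Z
C(2)−R(17): -15≡11 → L
V(21)−O(14): 7 → H
B(1)−F(5): -4≡22 → W

ZLHW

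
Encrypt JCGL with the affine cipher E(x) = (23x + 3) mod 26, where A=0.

CXLW

J(9): 23·9+3=210≡2 → C
C(2): 23·2+3=49≡23 → X
G(6): 23·6+3=141≡11 → L
L(11): 23·11+3=256≡22 → W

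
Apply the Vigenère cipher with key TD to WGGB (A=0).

Repeat the key across the message: TDTD
W(22)+T(19): 41≡15 → P
G(6)+D(3): 9 → J
G(6)+T(19): 25 → Z
B(1)+D(3): 4 → E

PJZE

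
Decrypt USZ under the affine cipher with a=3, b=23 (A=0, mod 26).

ZHS

The inverse of 3 mod 26 is 9, since 3·9=27≡1. Apply D(y)=9·(y−23) mod 26:
U(20): 9·(20−23)=-27≡25 → Z
S(18): 9·(18−23)=-45≡7 → H
Z(25): 9·(25−23)=18 → S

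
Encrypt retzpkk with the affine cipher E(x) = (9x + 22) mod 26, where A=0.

r(17): 9·17+22=175≡19 → t
e(4): 9·4+22=58≡6 → g
t(19): 9·19+22=193≡11 → l
z(25): 9·25+22=247≡13 → n
p(15): 9·15+22=157≡1 → b
k(10): 9·10+22=112≡8 → i
k(10): 9·10+22=112≡8 → i

tglnbii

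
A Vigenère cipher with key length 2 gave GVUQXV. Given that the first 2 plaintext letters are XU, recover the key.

JB

Subtract each crib letter from the matching ciphertext letter (mod 26):
G(6)−X(23)=-17≡9 → J
V(21)−U(20)=1 → B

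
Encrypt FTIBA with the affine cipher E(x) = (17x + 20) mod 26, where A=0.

BFALU

F(5): 17·5+20=105≡1 → B
T(19): 17·19+20=343≡5 → F
I(8): 17·8+20=156≡0 → A
B(1): 17·1+20=37≡11 → L
A(0): 17·0+20=20 → U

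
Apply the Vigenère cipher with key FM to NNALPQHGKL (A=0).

Repeat the key across the message: FMFMFMFMFM
N(13)+F(5): 18 → S
N(13)+M(12): 25 → Z
A(0)+F(5): 5 → F
L(11)+M(12): 23 → X
P(15)+F(5): 20 → U
Q(16)+M(12): 28≡2 → C
H(7)+F(5): 12 → M
G(6)+M(12): 18 → S
K(10)+F(5): 15 → P
L(11)+M(12): 23 → X

SZFXUCMSPX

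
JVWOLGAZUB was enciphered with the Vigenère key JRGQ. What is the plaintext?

Repeat the key across the ciphertext: JRGQJRGQJR
J(9)−J(9): 0 → A
V(21)−R(17): 4 → E
W(22)−G(6): 16 → Q
O(14)−Q(16): -2≡24 → Y
L(11)−J(9): 2 → C
G(6)−R(17): -11≡15 → P
A(0)−G(6): -6≡20 → U
Z(25)−Q(16): 9 → J
U(20)−J(9): 11 → L
B(1)−R(17): -16≡10 → K

AEQYCPUJLK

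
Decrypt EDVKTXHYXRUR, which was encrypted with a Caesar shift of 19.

E(4): 4−19=-15≡11 → L
D(3): 3−19=-16≡10 → K
V(21): 21−19=2 → C
K(10): 10−19=-9≡17 → R
T(19): 19−19=0 → A
X(23): 23−19=4 → E
H(7): 7−19=-12≡14 → O
Y(24): 24−19=5 → F
X(23): 23−19=4 → E
R(17): 17−19=-2≡24 → Y
U(20): 20−19=1 → B
R(17): 17−19=-2≡24 → Y

LKCRAEOFEYBY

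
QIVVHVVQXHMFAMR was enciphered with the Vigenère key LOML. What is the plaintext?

Repeat the key across the ciphertext: LOMLLOMLLOMLLOM
Q(16)−L(11): 5 → F
I(8)−O(14): -6≡20 → U
V(21)−M(12): 9 → J
V(21)−L(11): 10 → K
H(7)−L(11): -4≡22 → W
V(21)−O(14): 7 → H
V(21)−M(12): 9 → J
Q(16)−L(11): 5 → F
X(23)−L(11): 12 → M
H(7)−O(14): -7≡19 → T
M(12)−M(12): 0 → A
F(5)−L(11): -6≡20 → U
A(0)−L(11): -11≡15 → P
M(12)−O(14): -2≡24 → Y
R(17)−M(12): 5 → F

FUJKWHJFMTAUPYF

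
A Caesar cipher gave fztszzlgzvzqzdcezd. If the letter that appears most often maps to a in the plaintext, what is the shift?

The most frequent ciphertext letter is z (appears 7 times).
z is position 25; a is position 0.
Shift = 25.

25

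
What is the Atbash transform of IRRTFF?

I(8) → R(17)
R(17) → I(8)
R(17) → I(8)
T(19) → G(6)
F(5) → U(20)
F(5) → U(20)

RIIGUU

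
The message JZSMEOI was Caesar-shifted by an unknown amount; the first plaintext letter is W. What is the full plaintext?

From the crib: J(9)−W(22)=-13≡13, so the shift is 13.
Subtract 13 from each ciphertext letter:
J(9): 9−13=-4≡22 → W
Z(25): 25−13=12 → M
S(18): 18−13=5 → F
M(12): 12−13=-1≡25 → Z
E(4): 4−13=-9≡17 → R
O(14): 14−13=1 → B
I(8): 8−13=-5≡21 → V

WMFZRBV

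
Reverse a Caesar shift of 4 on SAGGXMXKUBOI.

OWCCTITGQXKE

S(18): 18−4=14 → O
A(0): 0−4=-4≡22 → W
G(6): 6−4=2 → C
G(6): 6−4=2 → C
X(23): 23−4=19 → T
M(12): 12−4=8 → I
X(23): 23−4=19 → T
K(10): 10−4=6 → G
U(20): 20−4=16 → Q
B(1): 1−4=-3≡23 → X
O(14): 14−4=10 → K
I(8): 8−4=4 → E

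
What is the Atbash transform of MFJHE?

M(12) → N(13)
F(5) → U(20)
J(9) → Q(16)
H(7) → S(18)
E(4) → V(21)

NUQSV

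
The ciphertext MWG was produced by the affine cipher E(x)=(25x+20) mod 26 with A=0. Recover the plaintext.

IYO

The inverse of 25 mod 26 is 25, since 25·25=625≡1. Apply D(y)=25·(y−20) mod 26:
M(12): 25·(12−20)=-200≡8 → I
W(22): 25·(22−20)=50≡24 → Y
G(6): 25·(6−20)=-350≡14 → O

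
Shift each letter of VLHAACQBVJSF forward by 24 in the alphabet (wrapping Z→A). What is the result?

V(21): 21+24=45≡19 → T
L(11): 11+24=35≡9 → J
H(7): 7+24=31≡5 → F
A(0): 0+24=24 → Y
A(0): 0+24=24 → Y
C(2): 2+24=26≡0 → A
Q(16): 16+24=40≡14 → O
B(1): 1+24=25 → Z
V(21): 21+24=45≡19 → T
J(9): 9+24=33≡7 → H
S(18): 18+24=42≡16 → Q
F(5): 5+24=29≡3 → D

TJFYYAOZTHQD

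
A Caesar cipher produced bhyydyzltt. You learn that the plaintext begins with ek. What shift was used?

23

From the crib: b(1)−e(4)=-3≡23, so the shift is 23.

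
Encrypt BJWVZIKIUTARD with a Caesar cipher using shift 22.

B(1): 1+22=23 → X
J(9): 9+22=31≡5 → F
W(22): 22+22=44≡18 → S
V(21): 21+22=43≡17 → R
Z(25): 25+22=47≡21 → V
I(8): 8+22=30≡4 → E
K(10): 10+22=32≡6 → G
I(8): 8+22=30≡4 → E
U(20): 20+22=42≡16 → Q
T(19): 19+22=41≡15 → P
A(0): 0+22=22 → W
R(17): 17+22=39≡13 → N
D(3): 3+22=25 → Z

XFSRVEGEQPWNZ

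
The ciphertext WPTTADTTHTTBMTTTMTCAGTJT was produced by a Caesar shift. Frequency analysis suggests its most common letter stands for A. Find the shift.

19

The most frequent ciphertext letter is T (appears 12 times).
T is position 19; A is position 0.
Shift = 19.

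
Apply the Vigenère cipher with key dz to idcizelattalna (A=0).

lcfhcdozwsdkqz

Repeat the key across the message: dzdzdzdzdzdzdz
i(8)+d(3): 11 → l
d(3)+z(25): 28≡2 → c
c(2)+d(3): 5 → f
i(8)+z(25): 33≡7 → h
z(25)+d(3): 28≡2 → c
e(4)+z(25): 29≡3 → d
l(11)+d(3): 14 → o
a(0)+z(25): 25 → z
t(19)+d(3): 22 → w
t(19)+z(25): 44≡18 → s
a(0)+d(3): 3 → d
l(11)+z(25): 36≡10 → k
n(13)+d(3): 16 → q
a(0)+z(25): 25 → z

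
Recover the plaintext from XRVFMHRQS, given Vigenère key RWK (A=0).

Repeat the key across the ciphertext: RWKRWKRWK
X(23)−R(17): 6 → G
R(17)−W(22): -5≡21 → V
V(21)−K(10): 11 → L
F(5)−R(17): -12≡14 → O
M(12)−W(22): -10≡16 → Q
H(7)−K(10): -3≡23 → X
R(17)−R(17): 0 → A
Q(16)−W(22): -6≡20 → U
S(18)−K(10): 8 → I

GVLOQXAUI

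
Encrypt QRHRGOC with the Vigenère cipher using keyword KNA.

AEHBTOM

Repeat the key across the message: KNAKNAK
Q(16)+K(10): 26≡0 → A
R(17)+N(13): 30≡4 → E
H(7)+A(0): 7 → H
R(17)+K(10): 27≡1 → B
G(6)+N(13): 19 → T
O(14)+A(0): 14 → O
C(2)+K(10): 12 → M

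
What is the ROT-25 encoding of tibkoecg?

t(19): 19+25=44≡18 → s
i(8): 8+25=33≡7 → h
b(1): 1+25=26≡0 → a
k(10): 10+25=35≡9 → j
o(14): 14+25=39≡13 → n
e(4): 4+25=29≡3 → d
c(2): 2+25=27≡1 → b
g(6): 6+25=31≡5 → f

shajndbf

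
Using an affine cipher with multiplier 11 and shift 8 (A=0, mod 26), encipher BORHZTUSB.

B(1): 11·1+8=19 → T
O(14): 11·14+8=162≡6 → G
R(17): 11·17+8=195≡13 → N
H(7): 11·7+8=85≡7 → H
Z(25): 11·25+8=283≡23 → X
T(19): 11·19+8=217≡9 → J
U(20): 11·20+8=228≡20 → U
S(18): 11·18+8=206≡24 → Y
B(1): 11·1+8=19 → T

TGNHXJUYT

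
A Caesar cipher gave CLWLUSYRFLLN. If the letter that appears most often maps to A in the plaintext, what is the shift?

11

The most frequent ciphertext letter is L (appears 4 times).
L is position 11; A is position 0.
Shift = 11.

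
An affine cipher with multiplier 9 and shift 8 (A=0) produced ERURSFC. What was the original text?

The inverse of 9 mod 26 is 3, since 9·3=27≡1. Apply D(y)=3·(y−8) mod 26:
E(4): 3·(4−8)=-12≡14 → O
R(17): 3·(17−8)=27≡1 → B
U(20): 3·(20−8)=36≡10 → K
R(17): 3·(17−8)=27≡1 → B
S(18): 3·(18−8)=30≡4 → E
F(5): 3·(5−8)=-9≡17 → R
C(2): 3·(2−8)=-18≡8 → I

OBKBERI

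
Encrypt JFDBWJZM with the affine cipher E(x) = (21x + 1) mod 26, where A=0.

ICMWVIGT

J(9): 21·9+1=190≡8 → I
F(5): 21·5+1=106≡2 → C
D(3): 21·3+1=64≡12 → M
B(1): 21·1+1=22 → W
W(22): 21·22+1=463≡21 → V
J(9): 21·9+1=190≡8 → I
Z(25): 21·25+1=526≡6 → G
M(12): 21·12+1=253≡19 → T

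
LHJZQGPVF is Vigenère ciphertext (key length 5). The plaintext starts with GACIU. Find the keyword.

FHHRW

Subtract each crib letter from the matching ciphertext letter (mod 26):
L(11)−G(6)=5 → F
H(7)−A(0)=7 → H
J(9)−C(2)=7 → H
Z(25)−I(8)=17 → R
Q(16)−U(20)=-4≡22 → W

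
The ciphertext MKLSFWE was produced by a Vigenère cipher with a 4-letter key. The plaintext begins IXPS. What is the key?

ENWA

Subtract each crib letter from the matching ciphertext letter (mod 26):
M(12)−I(8)=4 → E
K(10)−X(23)=-13≡13 → N
L(11)−P(15)=-4≡22 → W
S(18)−S(18)=0 → A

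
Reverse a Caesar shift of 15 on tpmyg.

eaxjr

t(19): 19−15=4 → e
p(15): 15−15=0 → a
m(12): 12−15=-3≡23 → x
y(24): 24−15=9 → j
g(6): 6−15=-9≡17 → r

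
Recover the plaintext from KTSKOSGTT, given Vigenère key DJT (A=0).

Repeat the key across the ciphertext: DJTDJTDJT
K(10)−D(3): 7 → H
T(19)−J(9): 10 → K
S(18)−T(19): -1≡25 → Z
K(10)−D(3): 7 → H
O(14)−J(9): 5 → F
S(18)−T(19): -1≡25 → Z
G(6)−D(3): 3 → D
T(19)−J(9): 10 → K
T(19)−T(19): 0 → A

HKZHFZDKA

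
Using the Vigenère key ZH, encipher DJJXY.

CQIEX

Repeat the key across the message: ZHZHZ
D(3)+Z(25): 28≡2 → C
J(9)+H(7): 16 → Q
J(9)+Z(25): 34≡8 → I
X(23)+H(7): 30≡4 → E
Y(24)+Z(25): 49≡23 → X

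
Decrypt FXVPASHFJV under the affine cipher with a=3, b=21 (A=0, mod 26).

MSAYTZEMWA

The inverse of 3 mod 26 is 9, since 3·9=27≡1. Apply D(y)=9·(y−21) mod 26:
F(5): 9·(5−21)=-144≡12 → M
X(23): 9·(23−21)=18 → S
V(21): 9·(21−21)=0 → A
P(15): 9·(15−21)=-54≡24 → Y
A(0): 9·(0−21)=-189≡19 → T
S(18): 9·(18−21)=-27≡25 → Z
H(7): 9·(7−21)=-126≡4 → E
F(5): 9·(5−21)=-144≡12 → M
J(9): 9·(9−21)=-108≡22 → W
V(21): 9·(21−21)=0 → A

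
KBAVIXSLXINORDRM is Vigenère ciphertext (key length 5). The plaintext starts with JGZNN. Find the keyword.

Subtract each crib letter from the matching ciphertext letter (mod 26):
K(10)−J(9)=1 → B
B(1)−G(6)=-5≡21 → V
A(0)−Z(25)=-25≡1 → B
V(21)−N(13)=8 → I
I(8)−N(13)=-5≡21 → V

BVBIV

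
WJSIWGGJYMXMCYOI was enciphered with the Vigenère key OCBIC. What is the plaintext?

Repeat the key across the ciphertext: OCBICOCBICOCBICO
W(22)−O(14): 8 → I
J(9)−C(2): 7 → H
S(18)−B(1): 17 → R
I(8)−I(8): 0 → A
W(22)−C(2): 20 → U
G(6)−O(14): -8≡18 → S
G(6)−C(2): 4 → E
J(9)−B(1): 8 → I
Y(24)−I(8): 16 → Q
M(12)−C(2): 10 → K
X(23)−O(14): 9 → J
M(12)−C(2): 10 → K
C(2)−B(1): 1 → B
Y(24)−I(8): 16 → Q
O(14)−C(2): 12 → M
I(8)−O(14): -6≡20 → U

IHRAUSEIQKJKBQMU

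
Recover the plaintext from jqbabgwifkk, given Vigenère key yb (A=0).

lpdzdfyhhjm

Repeat the key across the ciphertext: ybybybybyby
j(9)−y(24): -15≡11 → l
q(16)−b(1): 15 → p
b(1)−y(24): -23≡3 → d
a(0)−b(1): -1≡25 → z
b(1)−y(24): -23≡3 → d
g(6)−b(1): 5 → f
w(22)−y(24): -2≡24 → y
i(8)−b(1): 7 → h
f(5)−y(24): -19≡7 → h
k(10)−b(1): 9 → j
k(10)−y(24): -14≡12 → m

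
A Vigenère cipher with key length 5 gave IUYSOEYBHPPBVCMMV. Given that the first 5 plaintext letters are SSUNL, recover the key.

Subtract each crib letter from the matching ciphertext letter (mod 26):
I(8)−S(18)=-10≡16 → Q
U(20)−S(18)=2 → C
Y(24)−U(20)=4 → E
S(18)−N(13)=5 → F
O(14)−L(11)=3 → D

QCEFD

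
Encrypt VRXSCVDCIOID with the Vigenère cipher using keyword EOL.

ZFIWQGHQTSWO

Repeat the key across the message: EOLEOLEOLEOL
V(21)+E(4): 25 → Z
R(17)+O(14): 31≡5 → F
X(23)+L(11): 34≡8 → I
S(18)+E(4): 22 → W
C(2)+O(14): 16 → Q
V(21)+L(11): 32≡6 → G
D(3)+E(4): 7 → H
C(2)+O(14): 16 → Q
I(8)+L(11): 19 → T
O(14)+E(4): 18 → S
I(8)+O(14): 22 → W
D(3)+L(11): 14 → O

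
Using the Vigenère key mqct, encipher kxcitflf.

wnebfvny

Repeat the key across the message: mqctmqct
k(10)+m(12): 22 → w
x(23)+q(16): 39≡13 → n
c(2)+c(2): 4 → e
i(8)+t(19): 27≡1 → b
t(19)+m(12): 31≡5 → f
f(5)+q(16): 21 → v
l(11)+c(2): 13 → n
f(5)+t(19): 24 → y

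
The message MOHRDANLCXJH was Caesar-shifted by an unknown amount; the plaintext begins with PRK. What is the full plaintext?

PRKUGDQOFAMK

From the crib: M(12)−P(15)=-3≡23, so the shift is 23.
Subtract 23 from each ciphertext letter:
M(12): 12−23=-11≡15 → P
O(14): 14−23=-9≡17 → R
H(7): 7−23=-16≡10 → K
R(17): 17−23=-6≡20 → U
D(3): 3−23=-20≡6 → G
A(0): 0−23=-23≡3 → D
N(13): 13−23=-10≡16 → Q
L(11): 11−23=-12≡14 → O
C(2): 2−23=-21≡5 → F
X(23): 23−23=0 → A
J(9): 9−23=-14≡12 → M
H(7): 7−23=-16≡10 → K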